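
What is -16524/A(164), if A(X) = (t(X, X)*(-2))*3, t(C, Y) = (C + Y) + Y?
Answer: 459/82 ≈ 5.5976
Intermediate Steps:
t(C, Y) = C + 2*Y
A(X) = -18*X (A(X) = ((X + 2*X)*(-2))*3 = ((3*X)*(-2))*3 = -6*X*3 = -18*X)
-16524/A(164) = -16524/((-18*164)) = -16524/(-2952) = -16524*(-1/2952) = 459/82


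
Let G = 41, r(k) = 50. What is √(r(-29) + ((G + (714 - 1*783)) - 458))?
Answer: 2*I*√109 ≈ 20.881*I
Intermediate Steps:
√(r(-29) + ((G + (714 - 1*783)) - 458)) = √(50 + ((41 + (714 - 1*783)) - 458)) = √(50 + ((41 + (714 - 783)) - 458)) = √(50 + ((41 - 69) - 458)) = √(50 + (-28 - 458)) = √(50 - 486) = √(-436) = 2*I*√109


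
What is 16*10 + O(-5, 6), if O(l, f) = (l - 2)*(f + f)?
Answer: 76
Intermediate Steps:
O(l, f) = 2*f*(-2 + l) (O(l, f) = (-2 + l)*(2*f) = 2*f*(-2 + l))
16*10 + O(-5, 6) = 16*10 + 2*6*(-2 - 5) = 160 + 2*6*(-7) = 160 - 84 = 76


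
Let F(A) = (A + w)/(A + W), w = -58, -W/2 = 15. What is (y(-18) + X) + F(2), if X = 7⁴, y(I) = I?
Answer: 2385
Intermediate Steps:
W = -30 (W = -2*15 = -30)
X = 2401
F(A) = (-58 + A)/(-30 + A) (F(A) = (A - 58)/(A - 30) = (-58 + A)/(-30 + A))
(y(-18) + X) + F(2) = (-18 + 2401) + (-58 + 2)/(-30 + 2) = 2383 - 56/(-28) = 2383 - 1/28*(-56) = 2383 + 2 = 2385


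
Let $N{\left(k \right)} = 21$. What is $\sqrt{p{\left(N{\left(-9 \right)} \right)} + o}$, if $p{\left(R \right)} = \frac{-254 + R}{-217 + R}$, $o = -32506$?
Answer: $\frac{i \sqrt{6370943}}{14} \approx 180.29 i$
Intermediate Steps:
$p{\left(R \right)} = \frac{-254 + R}{-217 + R}$
$\sqrt{p{\left(N{\left(-9 \right)} \right)} + o} = \sqrt{\frac{-254 + 21}{-217 + 21} - 32506} = \sqrt{\frac{1}{-196} \left(-233\right) - 32506} = \sqrt{\left(- \frac{1}{196}\right) \left(-233\right) - 32506} = \sqrt{\frac{233}{196} - 32506} = \sqrt{- \frac{6370943}{196}} = \frac{i \sqrt{6370943}}{14}$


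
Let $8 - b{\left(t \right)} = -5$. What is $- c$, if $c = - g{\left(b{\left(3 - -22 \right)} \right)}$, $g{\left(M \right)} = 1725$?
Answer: $1725$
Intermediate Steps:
$b{\left(t \right)} = 13$ ($b{\left(t \right)} = 8 - -5 = 8 + 5 = 13$)
$c = -1725$ ($c = \left(-1\right) 1725 = -1725$)
$- c = \left(-1\right) \left(-1725\right) = 1725$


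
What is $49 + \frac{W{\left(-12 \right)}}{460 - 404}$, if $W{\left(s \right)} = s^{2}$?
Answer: $\frac{361}{7} \approx 51.571$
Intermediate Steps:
$49 + \frac{W{\left(-12 \right)}}{460 - 404} = 49 + \frac{\left(-12\right)^{2}}{460 - 404} = 49 + \frac{144}{56} = 49 + 144 \cdot \frac{1}{56} = 49 + \frac{18}{7} = \frac{361}{7}$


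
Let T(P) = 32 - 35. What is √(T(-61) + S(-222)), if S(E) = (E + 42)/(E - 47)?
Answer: I*√168663/269 ≈ 1.5267*I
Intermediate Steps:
T(P) = -3
S(E) = (42 + E)/(-47 + E)
√(T(-61) + S(-222)) = √(-3 + (42 - 222)/(-47 - 222)) = √(-3 - 180/(-269)) = √(-3 - 1/269*(-180)) = √(-3 + 180/269) = √(-627/269) = I*√168663/269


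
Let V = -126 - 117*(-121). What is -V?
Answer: -14031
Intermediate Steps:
V = 14031 (V = -126 + 14157 = 14031)
-V = -1*14031 = -14031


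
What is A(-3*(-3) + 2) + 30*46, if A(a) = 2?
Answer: 1382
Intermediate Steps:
A(-3*(-3) + 2) + 30*46 = 2 + 30*46 = 2 + 1380 = 1382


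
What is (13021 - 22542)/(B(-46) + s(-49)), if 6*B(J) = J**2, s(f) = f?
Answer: -28563/911 ≈ -31.353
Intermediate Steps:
B(J) = J**2/6
(13021 - 22542)/(B(-46) + s(-49)) = (13021 - 22542)/((1/6)*(-46)**2 - 49) = -9521/((1/6)*2116 - 49) = -9521/(1058/3 - 49) = -9521/911/3 = -9521*3/911 = -28563/911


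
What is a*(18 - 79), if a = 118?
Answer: -7198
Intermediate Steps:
a*(18 - 79) = 118*(18 - 79) = 118*(-61) = -7198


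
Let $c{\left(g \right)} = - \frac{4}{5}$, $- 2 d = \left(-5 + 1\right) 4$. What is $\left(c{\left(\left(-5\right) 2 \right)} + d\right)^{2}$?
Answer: $\frac{1296}{25} \approx 51.84$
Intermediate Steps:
$d = 8$ ($d = - \frac{\left(-5 + 1\right) 4}{2} = - \frac{\left(-4\right) 4}{2} = \left(- \frac{1}{2}\right) \left(-16\right) = 8$)
$c{\left(g \right)} = - \frac{4}{5}$ ($c{\left(g \right)} = \left(-4\right) \frac{1}{5} = - \frac{4}{5}$)
$\left(c{\left(\left(-5\right) 2 \right)} + d\right)^{2} = \left(- \frac{4}{5} + 8\right)^{2} = \left(\frac{36}{5}\right)^{2} = \frac{1296}{25}$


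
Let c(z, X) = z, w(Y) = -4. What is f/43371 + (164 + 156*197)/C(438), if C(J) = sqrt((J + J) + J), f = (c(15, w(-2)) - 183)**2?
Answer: 3136/4819 + 15448*sqrt(146)/219 ≈ 852.97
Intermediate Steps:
f = 28224 (f = (15 - 183)**2 = (-168)**2 = 28224)
C(J) = sqrt(3)*sqrt(J) (C(J) = sqrt(2*J + J) = sqrt(3*J) = sqrt(3)*sqrt(J))
f/43371 + (164 + 156*197)/C(438) = 28224/43371 + (164 + 156*197)/((sqrt(3)*sqrt(438))) = 28224*(1/43371) + (164 + 30732)/((3*sqrt(146))) = 3136/4819 + 30896*(sqrt(146)/438) = 3136/4819 + 15448*sqrt(146)/219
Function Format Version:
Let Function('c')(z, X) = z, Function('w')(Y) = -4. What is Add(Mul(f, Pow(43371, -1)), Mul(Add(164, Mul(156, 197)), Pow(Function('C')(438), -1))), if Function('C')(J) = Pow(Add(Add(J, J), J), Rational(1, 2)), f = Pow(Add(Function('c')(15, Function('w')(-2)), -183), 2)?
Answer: Add(Rational(3136, 4819), Mul(Rational(15448, 219), Pow(146, Rational(1, 2)))) ≈ 852.97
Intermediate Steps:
f = 28224 (f = Pow(Add(15, -183), 2) = Pow(-168, 2) = 28224)
Function('C')(J) = Mul(Pow(3, Rational(1, 2)), Pow(J, Rational(1, 2))) (Function('C')(J) = Pow(Add(Mul(2, J), J), Rational(1, 2)) = Pow(Mul(3, J), Rational(1, 2)) = Mul(Pow(3, Rational(1, 2)), Pow(J, Rational(1, 2))))
Add(Mul(f, Pow(43371, -1)), Mul(Add(164, Mul(156, 197)), Pow(Function('C')(438), -1))) = Add(Mul(28224, Pow(43371, -1)), Mul(Add(164, Mul(156, 197)), Pow(Mul(Pow(3, Rational(1, 2)), Pow(438, Rational(1, 2))), -1))) = Add(Mul(28224, Rational(1, 43371)), Mul(Add(164, 30732), Pow(Mul(3, Pow(146, Rational(1, 2))), -1))) = Add(Rational(3136, 4819), Mul(30896, Mul(Rational(1, 438), Pow(146, Rational(1, 2))))) = Add(Rational(3136, 4819), Mul(Rational(15448, 219), Pow(146, Rational(1, 2))))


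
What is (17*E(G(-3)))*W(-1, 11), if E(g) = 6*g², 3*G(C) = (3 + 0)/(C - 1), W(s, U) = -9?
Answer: -459/8 ≈ -57.375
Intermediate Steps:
G(C) = 1/(-1 + C) (G(C) = ((3 + 0)/(C - 1))/3 = (3/(-1 + C))/3 = 1/(-1 + C))
(17*E(G(-3)))*W(-1, 11) = (17*(6*(1/(-1 - 3))²))*(-9) = (17*(6*(1/(-4))²))*(-9) = (17*(6*(-¼)²))*(-9) = (17*(6*(1/16)))*(-9) = (17*(3/8))*(-9) = (51/8)*(-9) = -459/8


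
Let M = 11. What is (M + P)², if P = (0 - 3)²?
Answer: 400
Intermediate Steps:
P = 9 (P = (-3)² = 9)
(M + P)² = (11 + 9)² = 20² = 400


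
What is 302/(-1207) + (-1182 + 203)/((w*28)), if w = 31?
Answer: -1443789/1047676 ≈ -1.3781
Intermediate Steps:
302/(-1207) + (-1182 + 203)/((w*28)) = 302/(-1207) + (-1182 + 203)/((31*28)) = 302*(-1/1207) - 979/868 = -302/1207 - 979*1/868 = -302/1207 - 979/868 = -1443789/1047676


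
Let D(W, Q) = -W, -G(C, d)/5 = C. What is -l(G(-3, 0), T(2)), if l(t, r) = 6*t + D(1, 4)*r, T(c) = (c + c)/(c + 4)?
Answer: -268/3 ≈ -89.333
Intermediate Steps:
G(C, d) = -5*C
T(c) = 2*c/(4 + c) (T(c) = (2*c)/(4 + c) = 2*c/(4 + c))
l(t, r) = -r + 6*t (l(t, r) = 6*t + (-1*1)*r = 6*t - r = -r + 6*t)
-l(G(-3, 0), T(2)) = -(-2*2/(4 + 2) + 6*(-5*(-3))) = -(-2*2/6 + 6*15) = -(-2*2/6 + 90) = -(-1*⅔ + 90) = -(-⅔ + 90) = -1*268/3 = -268/3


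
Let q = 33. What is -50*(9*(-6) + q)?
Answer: 1050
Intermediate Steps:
-50*(9*(-6) + q) = -50*(9*(-6) + 33) = -50*(-54 + 33) = -50*(-21) = 1050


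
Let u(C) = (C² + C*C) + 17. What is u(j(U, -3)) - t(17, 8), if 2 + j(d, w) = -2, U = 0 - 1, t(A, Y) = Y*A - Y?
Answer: -79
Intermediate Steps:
t(A, Y) = -Y + A*Y (t(A, Y) = A*Y - Y = -Y + A*Y)
U = -1
j(d, w) = -4 (j(d, w) = -2 - 2 = -4)
u(C) = 17 + 2*C² (u(C) = (C² + C²) + 17 = 2*C² + 17 = 17 + 2*C²)
u(j(U, -3)) - t(17, 8) = (17 + 2*(-4)²) - 8*(-1 + 17) = (17 + 2*16) - 8*16 = (17 + 32) - 1*128 = 49 - 128 = -79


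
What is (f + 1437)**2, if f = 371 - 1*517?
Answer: 1666681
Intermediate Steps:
f = -146 (f = 371 - 517 = -146)
(f + 1437)**2 = (-146 + 1437)**2 = 1291**2 = 1666681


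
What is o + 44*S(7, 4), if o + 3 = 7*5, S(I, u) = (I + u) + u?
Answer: 692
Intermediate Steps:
S(I, u) = I + 2*u
o = 32 (o = -3 + 7*5 = -3 + 35 = 32)
o + 44*S(7, 4) = 32 + 44*(7 + 2*4) = 32 + 44*(7 + 8) = 32 + 44*15 = 32 + 660 = 692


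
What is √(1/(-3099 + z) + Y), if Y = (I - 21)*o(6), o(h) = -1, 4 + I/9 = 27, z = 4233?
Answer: I*√2952922/126 ≈ 13.638*I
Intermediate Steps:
I = 207 (I = -36 + 9*27 = -36 + 243 = 207)
Y = -186 (Y = (207 - 21)*(-1) = 186*(-1) = -186)
√(1/(-3099 + z) + Y) = √(1/(-3099 + 4233) - 186) = √(1/1134 - 186) = √(-210923/1134) = I*√2952922/126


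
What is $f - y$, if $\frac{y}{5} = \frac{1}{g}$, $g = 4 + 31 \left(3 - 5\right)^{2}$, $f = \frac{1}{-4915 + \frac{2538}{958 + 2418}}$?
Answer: $- \frac{41692319}{1061792128} \approx -0.039266$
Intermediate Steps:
$f = - \frac{1688}{8295251}$ ($f = \frac{1}{-4915 + \frac{2538}{3376}} = \frac{1}{-4915 + 2538 \cdot \frac{1}{3376}} = \frac{1}{-4915 + \frac{1269}{1688}} = \frac{1}{- \frac{8295251}{1688}} = - \frac{1688}{8295251} \approx -0.00020349$)
$g = 128$ ($g = 4 + 31 \left(-2\right)^{2} = 4 + 31 \cdot 4 = 4 + 124 = 128$)
$y = \frac{5}{128} \approx 0.039063$
$f - y = - \frac{1688}{8295251} - \frac{5}{128} = - \frac{41692319}{1061792128}$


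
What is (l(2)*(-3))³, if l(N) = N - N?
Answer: 0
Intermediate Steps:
l(N) = 0
(l(2)*(-3))³ = (0*(-3))³ = 0³ = 0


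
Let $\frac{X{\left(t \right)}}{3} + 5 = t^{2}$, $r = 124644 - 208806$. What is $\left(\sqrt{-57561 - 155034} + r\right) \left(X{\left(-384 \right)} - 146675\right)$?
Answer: $-24884851836 + 295678 i \sqrt{212595} \approx -2.4885 \cdot 10^{10} + 1.3633 \cdot 10^{8} i$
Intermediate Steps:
$r = -84162$ ($r = 124644 - 208806 = -84162$)
$X{\left(t \right)} = -15 + 3 t^{2}$
$\left(\sqrt{-57561 - 155034} + r\right) \left(X{\left(-384 \right)} - 146675\right) = \left(\sqrt{-57561 - 155034} - 84162\right) \left(\left(-15 + 3 \left(-384\right)^{2}\right) - 146675\right) = \left(\sqrt{-212595} - 84162\right) \left(\left(-15 + 3 \cdot 147456\right) - 146675\right) = \left(i \sqrt{212595} - 84162\right) \left(\left(-15 + 442368\right) - 146675\right) = \left(-84162 + i \sqrt{212595}\right) \left(442353 - 146675\right) = \left(-84162 + i \sqrt{212595}\right) 295678 = -24884851836 + 295678 i \sqrt{212595}$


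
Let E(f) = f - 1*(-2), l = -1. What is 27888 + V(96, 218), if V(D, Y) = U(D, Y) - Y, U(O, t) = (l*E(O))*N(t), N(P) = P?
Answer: 6306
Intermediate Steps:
E(f) = 2 + f (E(f) = f + 2 = 2 + f)
U(O, t) = t*(-2 - O) (U(O, t) = (-(2 + O))*t = (-2 - O)*t = t*(-2 - O))
V(D, Y) = -Y - Y*(2 + D) (V(D, Y) = -Y*(2 + D) - Y = -Y - Y*(2 + D))
27888 + V(96, 218) = 27888 + 218*(-3 - 1*96) = 27888 + 218*(-3 - 96) = 27888 + 218*(-99) = 27888 - 21582 = 6306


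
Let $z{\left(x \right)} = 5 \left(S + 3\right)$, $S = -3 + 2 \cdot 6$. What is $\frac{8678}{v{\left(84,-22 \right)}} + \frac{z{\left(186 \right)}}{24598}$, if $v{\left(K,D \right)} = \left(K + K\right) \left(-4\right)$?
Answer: $- \frac{7622183}{590352} \approx -12.911$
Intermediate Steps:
$v{\left(K,D \right)} = - 8 K$ ($v{\left(K,D \right)} = 2 K \left(-4\right) = - 8 K$)
$S = 9$ ($S = -3 + 12 = 9$)
$z{\left(x \right)} = 60$ ($z{\left(x \right)} = 5 \left(9 + 3\right) = 5 \cdot 12 = 60$)
$\frac{8678}{v{\left(84,-22 \right)}} + \frac{z{\left(186 \right)}}{24598} = \frac{8678}{\left(-8\right) 84} + \frac{60}{24598} = \frac{8678}{-672} + 60 \cdot \frac{1}{24598} = 8678 \left(- \frac{1}{672}\right) + \frac{30}{12299} = - \frac{4339}{336} + \frac{30}{12299} = - \frac{7622183}{590352}$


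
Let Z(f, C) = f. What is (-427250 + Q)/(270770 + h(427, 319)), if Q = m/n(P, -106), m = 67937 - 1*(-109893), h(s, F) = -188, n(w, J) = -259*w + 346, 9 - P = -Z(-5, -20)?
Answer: -29498033/18670158 ≈ -1.5800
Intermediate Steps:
P = 4 (P = 9 - (-1)*(-5) = 9 - 1*5 = 9 - 5 = 4)
n(w, J) = 346 - 259*w
m = 177830 (m = 67937 + 109893 = 177830)
Q = -17783/69 (Q = 177830/(346 - 259*4) = 177830/(346 - 1036) = 177830/(-690) = 177830*(-1/690) = -17783/69 ≈ -257.72)
(-427250 + Q)/(270770 + h(427, 319)) = (-427250 - 17783/69)/(270770 - 188) = -29498033/69/270582 = -29498033/69*1/270582 = -29498033/18670158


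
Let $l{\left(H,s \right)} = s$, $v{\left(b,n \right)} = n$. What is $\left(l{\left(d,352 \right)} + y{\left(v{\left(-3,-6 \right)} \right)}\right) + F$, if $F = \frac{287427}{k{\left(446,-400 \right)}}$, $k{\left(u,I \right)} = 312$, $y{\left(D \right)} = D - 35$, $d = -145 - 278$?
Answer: $\frac{128153}{104} \approx 1232.2$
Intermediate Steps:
$d = -423$ ($d = -145 - 278 = -423$)
$y{\left(D \right)} = -35 + D$
$F = \frac{95809}{104}$ ($F = \frac{287427}{312} = 287427 \cdot \frac{1}{312} = \frac{95809}{104} \approx 921.24$)
$\left(l{\left(d,352 \right)} + y{\left(v{\left(-3,-6 \right)} \right)}\right) + F = \left(352 - 41\right) + \frac{95809}{104} = 311 + \frac{95809}{104} = \frac{128153}{104}$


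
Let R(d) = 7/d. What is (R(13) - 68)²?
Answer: 769129/169 ≈ 4551.1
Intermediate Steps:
(R(13) - 68)² = (7/13 - 68)² = (-877/13)² = 769129/169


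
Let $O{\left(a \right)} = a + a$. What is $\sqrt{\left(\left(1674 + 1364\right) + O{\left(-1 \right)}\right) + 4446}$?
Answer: $\sqrt{7482} \approx 86.499$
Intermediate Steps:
$O{\left(a \right)} = 2 a$
$\sqrt{\left(\left(1674 + 1364\right) + O{\left(-1 \right)}\right) + 4446} = \sqrt{\left(\left(1674 + 1364\right) + 2 \left(-1\right)\right) + 4446} = \sqrt{\left(3038 - 2\right) + 4446} = \sqrt{3036 + 4446} = \sqrt{7482}$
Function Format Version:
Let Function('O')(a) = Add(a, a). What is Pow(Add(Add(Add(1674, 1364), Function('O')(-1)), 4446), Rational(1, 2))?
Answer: Pow(7482, Rational(1, 2)) ≈ 86.499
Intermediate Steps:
Function('O')(a) = Mul(2, a)
Pow(Add(Add(Add(1674, 1364), Function('O')(-1)), 4446), Rational(1, 2)) = Pow(Add(Add(Add(1674, 1364), Mul(2, -1)), 4446), Rational(1, 2)) = Pow(Add(Add(3038, -2), 4446), Rational(1, 2)) = Pow(Add(3036, 4446), Rational(1, 2)) = Pow(7482, Rational(1, 2))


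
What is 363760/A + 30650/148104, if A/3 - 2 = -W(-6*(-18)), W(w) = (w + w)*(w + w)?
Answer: -4132039645/1727411004 ≈ -2.3920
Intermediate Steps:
W(w) = 4*w² (W(w) = (2*w)*(2*w) = 4*w²)
A = -139962 (A = 6 + 3*(-4*(-6*(-18))²) = 6 + 3*(-4*108²) = 6 + 3*(-4*11664) = 6 + 3*(-1*46656) = 6 + 3*(-46656) = 6 - 139968 = -139962)
363760/A + 30650/148104 = 363760/(-139962) + 30650/148104 = 363760*(-1/139962) + 30650*(1/148104) = -181880/69981 + 15325/74052 = -4132039645/1727411004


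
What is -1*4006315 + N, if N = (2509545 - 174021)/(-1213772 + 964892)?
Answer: -83091167727/20740 ≈ -4.0063e+6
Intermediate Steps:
N = -194627/20740 (N = 2335524/(-248880) = 2335524*(-1/248880) = -194627/20740 ≈ -9.3841)
-1*4006315 + N = -1*4006315 - 194627/20740 = -4006315 - 194627/20740 = -83091167727/20740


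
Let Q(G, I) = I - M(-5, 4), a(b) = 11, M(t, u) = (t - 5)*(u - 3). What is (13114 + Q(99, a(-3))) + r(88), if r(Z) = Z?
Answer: 13223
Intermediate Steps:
M(t, u) = (-5 + t)*(-3 + u)
Q(G, I) = 10 + I (Q(G, I) = I - (15 - 5*4 - 3*(-5) - 5*4) = I - (15 - 20 + 15 - 20) = I - 1*(-10) = I + 10 = 10 + I)
(13114 + Q(99, a(-3))) + r(88) = (13114 + (10 + 11)) + 88 = (13114 + 21) + 88 = 13135 + 88 = 13223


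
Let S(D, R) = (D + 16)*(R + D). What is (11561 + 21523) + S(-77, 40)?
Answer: 35341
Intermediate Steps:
S(D, R) = (16 + D)*(D + R)
(11561 + 21523) + S(-77, 40) = (11561 + 21523) + ((-77)² + 16*(-77) + 16*40 - 77*40) = 33084 + (5929 - 1232 + 640 - 3080) = 33084 + 2257 = 35341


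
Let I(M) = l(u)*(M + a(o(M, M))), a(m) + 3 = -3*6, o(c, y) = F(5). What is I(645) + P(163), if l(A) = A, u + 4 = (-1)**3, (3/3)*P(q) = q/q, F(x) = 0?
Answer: -3119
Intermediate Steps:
o(c, y) = 0
P(q) = 1 (P(q) = q/q = 1)
u = -5 (u = -4 + (-1)**3 = -4 - 1 = -5)
a(m) = -21 (a(m) = -3 - 3*6 = -3 - 18 = -21)
I(M) = 105 - 5*M (I(M) = -5*(M - 21) = -5*(-21 + M) = 105 - 5*M)
I(645) + P(163) = (105 - 5*645) + 1 = (105 - 3225) + 1 = -3120 + 1 = -3119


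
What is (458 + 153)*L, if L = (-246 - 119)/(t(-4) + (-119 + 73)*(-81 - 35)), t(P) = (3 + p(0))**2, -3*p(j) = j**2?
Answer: -44603/1069 ≈ -41.724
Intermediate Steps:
p(j) = -j**2/3
t(P) = 9 (t(P) = (3 - 1/3*0**2)**2 = (3 - 1/3*0)**2 = (3 + 0)**2 = 3**2 = 9)
L = -73/1069 (L = (-246 - 119)/(9 + (-119 + 73)*(-81 - 35)) = -365/(9 - 46*(-116)) = -365/(9 + 5336) = -365/5345 = -365*1/5345 = -73/1069 ≈ -0.068288)
(458 + 153)*L = (458 + 153)*(-73/1069) = 611*(-73/1069) = -44603/1069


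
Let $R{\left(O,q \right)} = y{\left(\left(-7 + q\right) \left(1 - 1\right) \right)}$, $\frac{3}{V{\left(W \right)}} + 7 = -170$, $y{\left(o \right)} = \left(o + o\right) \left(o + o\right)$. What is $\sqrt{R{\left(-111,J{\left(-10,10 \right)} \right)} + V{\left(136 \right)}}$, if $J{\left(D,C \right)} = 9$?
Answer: $\frac{i \sqrt{59}}{59} \approx 0.13019 i$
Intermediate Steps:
$y{\left(o \right)} = 4 o^{2}$ ($y{\left(o \right)} = 2 o 2 o = 4 o^{2}$)
$V{\left(W \right)} = - \frac{1}{59}$ ($V{\left(W \right)} = \frac{3}{-7 - 170} = \frac{3}{-177} = 3 \left(- \frac{1}{177}\right) = - \frac{1}{59}$)
$R{\left(O,q \right)} = 0$ ($R{\left(O,q \right)} = 4 \left(\left(-7 + q\right) \left(1 - 1\right)\right)^{2} = 4 \left(\left(-7 + q\right) 0\right)^{2} = 4 \cdot 0^{2} = 4 \cdot 0 = 0$)
$\sqrt{R{\left(-111,J{\left(-10,10 \right)} \right)} + V{\left(136 \right)}} = \sqrt{0 - \frac{1}{59}} = \sqrt{- \frac{1}{59}} = \frac{i \sqrt{59}}{59}$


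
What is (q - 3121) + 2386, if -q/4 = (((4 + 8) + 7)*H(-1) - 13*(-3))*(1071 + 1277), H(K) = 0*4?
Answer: -367023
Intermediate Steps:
H(K) = 0
q = -366288 (q = -4*(((4 + 8) + 7)*0 - 13*(-3))*(1071 + 1277) = -4*((12 + 7)*0 + 39)*2348 = -4*(19*0 + 39)*2348 = -4*(0 + 39)*2348 = -156*2348 = -4*91572 = -366288)
(q - 3121) + 2386 = (-366288 - 3121) + 2386 = -369409 + 2386 = -367023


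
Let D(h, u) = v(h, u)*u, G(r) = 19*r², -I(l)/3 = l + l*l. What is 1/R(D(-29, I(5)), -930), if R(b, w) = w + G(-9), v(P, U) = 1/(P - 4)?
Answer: 1/609 ≈ 0.0016420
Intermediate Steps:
I(l) = -3*l - 3*l² (I(l) = -3*(l + l*l) = -3*(l + l²) = -3*l - 3*l²)
v(P, U) = 1/(-4 + P)
D(h, u) = u/(-4 + h)
R(b, w) = 1539 + w (R(b, w) = w + 19*(-9)² = w + 19*81 = w + 1539 = 1539 + w)
1/R(D(-29, I(5)), -930) = 1/(1539 - 930) = 1/609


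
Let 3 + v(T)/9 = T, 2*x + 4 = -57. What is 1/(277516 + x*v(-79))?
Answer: 1/300025 ≈ 3.3331e-6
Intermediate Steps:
x = -61/2 (x = -2 + (1/2)*(-57) = -2 - 57/2 = -61/2 ≈ -30.500)
v(T) = -27 + 9*T
1/(277516 + x*v(-79)) = 1/(277516 - 61*(-27 + 9*(-79))/2) = 1/(277516 - 61*(-27 - 711)/2) = 1/(277516 - 61/2*(-738)) = 1/(277516 + 22509) = 1/300025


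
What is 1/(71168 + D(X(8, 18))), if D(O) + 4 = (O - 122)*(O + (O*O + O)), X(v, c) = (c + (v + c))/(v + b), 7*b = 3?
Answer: 205379/13711568036 ≈ 1.4979e-5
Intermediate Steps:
b = 3/7 (b = (⅐)*3 = 3/7 ≈ 0.42857)
X(v, c) = (v + 2*c)/(3/7 + v) (X(v, c) = (c + (v + c))/(v + 3/7) = (c + (c + v))/(3/7 + v) = (v + 2*c)/(3/7 + v))
D(O) = -4 + (-122 + O)*(O² + 2*O) (D(O) = -4 + (O - 122)*(O + (O*O + O)) = -4 + (-122 + O)*(O + (O² + O)) = -4 + (-122 + O)*(O + (O + O²)) = -4 + (-122 + O)*(O² + 2*O))
1/(71168 + D(X(8, 18))) = 1/(71168 + (-4 + (7*(8 + 2*18)/(3 + 7*8))³ - 1708*(8 + 2*18)/(3 + 7*8) - 120*49*(8 + 2*18)²/(3 + 7*8)²)) = 1/(71168 + (-4 + (7*(8 + 36)/(3 + 56))³ - 1708*(8 + 36)/(3 + 56) - 120*49*(8 + 36)²/(3 + 56)²)) = 1/(71168 + (-4 + (7*44/59)³ - 1708*44/59 - 120*(7*44/59)²)) = 1/(71168 + (-4 + (7*(1/59)*44)³ - 1708*44/59 - 120*(7*(1/59)*44)²)) = 1/(71168 + (-4 + (308/59)³ - 244*308/59 - 120*(308/59)²)) = 1/(71168 + (-4 + 29218112/205379 - 75152/59 - 120*94864/3481)) = 1/(71168 + (-4 + 29218112/205379 - 75152/59 - 11383680/3481)) = 1/(71168 - 904844636/205379) = 1/(13711568036/205379) = 205379/13711568036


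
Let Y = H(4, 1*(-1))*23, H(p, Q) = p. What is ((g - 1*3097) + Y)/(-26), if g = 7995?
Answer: -2495/13 ≈ -191.92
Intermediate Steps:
Y = 92 (Y = 4*23 = 92)
((g - 1*3097) + Y)/(-26) = ((7995 - 1*3097) + 92)/(-26) = ((7995 - 3097) + 92)*(-1/26) = (4898 + 92)*(-1/26) = 4990*(-1/26) = -2495/13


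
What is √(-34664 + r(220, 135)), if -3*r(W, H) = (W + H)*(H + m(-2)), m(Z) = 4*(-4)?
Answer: I*√438711/3 ≈ 220.78*I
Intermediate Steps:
m(Z) = -16
r(W, H) = -(-16 + H)*(H + W)/3 (r(W, H) = -(W + H)*(H - 16)/3 = -(H + W)*(-16 + H)/3 = -(-16 + H)*(H + W)/3)
√(-34664 + r(220, 135)) = √(-34664 + (-⅓*135² + (16/3)*135 + (16/3)*220 - ⅓*135*220)) = √(-34664 + (-⅓*18225 + 720 + 3520/3 - 9900)) = √(-34664 + (-6075 + 720 + 3520/3 - 9900)) = √(-34664 - 42245/3) = √(-146237/3) = I*√438711/3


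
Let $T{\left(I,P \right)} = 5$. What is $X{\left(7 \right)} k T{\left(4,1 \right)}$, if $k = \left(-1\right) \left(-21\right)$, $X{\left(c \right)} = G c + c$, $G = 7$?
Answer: $5880$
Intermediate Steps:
$X{\left(c \right)} = 8 c$ ($X{\left(c \right)} = 7 c + c = 8 c$)
$k = 21$
$X{\left(7 \right)} k T{\left(4,1 \right)} = 8 \cdot 7 \cdot 21 \cdot 5 = 56 \cdot 21 \cdot 5 = 1176 \cdot 5 = 5880$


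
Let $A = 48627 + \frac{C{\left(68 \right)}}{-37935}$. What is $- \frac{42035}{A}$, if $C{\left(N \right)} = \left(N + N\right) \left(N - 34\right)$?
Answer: $- \frac{1594597725}{1844660621} \approx -0.86444$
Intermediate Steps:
$C{\left(N \right)} = 2 N \left(-34 + N\right)$ ($C{\left(N \right)} = 2 N \left(N - 34\right) = 2 N \left(-34 + N\right)$)
$A = \frac{1844660621}{37935}$ ($A = 48627 + \frac{2 \cdot 68 \left(-34 + 68\right)}{-37935} = 48627 + 2 \cdot 68 \cdot 34 \left(- \frac{1}{37935}\right) = 48627 + 4624 \left(- \frac{1}{37935}\right) = 48627 - \frac{4624}{37935} = \frac{1844660621}{37935} \approx 48627.0$)
$- \frac{42035}{A} = - \frac{42035}{\frac{1844660621}{37935}} = \left(-42035\right) \frac{37935}{1844660621} = - \frac{1594597725}{1844660621}$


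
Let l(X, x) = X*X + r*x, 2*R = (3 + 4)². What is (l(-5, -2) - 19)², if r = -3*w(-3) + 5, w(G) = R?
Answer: 20449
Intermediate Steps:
R = 49/2 (R = (3 + 4)²/2 = (½)*7² = (½)*49 = 49/2 ≈ 24.500)
w(G) = 49/2
r = -137/2 (r = -3*49/2 + 5 = -147/2 + 5 = -137/2 ≈ -68.500)
l(X, x) = X² - 137*x/2 (l(X, x) = X*X - 137*x/2 = X² - 137*x/2)
(l(-5, -2) - 19)² = (((-5)² - 137/2*(-2)) - 19)² = ((25 + 137) - 19)² = (162 - 19)² = 143² = 20449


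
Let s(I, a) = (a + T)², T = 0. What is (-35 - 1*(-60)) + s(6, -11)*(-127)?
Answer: -15342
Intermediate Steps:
s(I, a) = a² (s(I, a) = (a + 0)² = a²)
(-35 - 1*(-60)) + s(6, -11)*(-127) = (-35 - 1*(-60)) + (-11)²*(-127) = (-35 + 60) + 121*(-127) = 25 - 15367 = -15342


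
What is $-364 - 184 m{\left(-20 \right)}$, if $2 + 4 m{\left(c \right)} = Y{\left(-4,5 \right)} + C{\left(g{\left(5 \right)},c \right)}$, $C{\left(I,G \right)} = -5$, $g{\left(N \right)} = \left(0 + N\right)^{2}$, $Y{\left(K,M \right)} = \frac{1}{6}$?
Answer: $- \frac{149}{3} \approx -49.667$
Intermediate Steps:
$Y{\left(K,M \right)} = \frac{1}{6}$
$g{\left(N \right)} = N^{2}$
$m{\left(c \right)} = - \frac{41}{24}$ ($m{\left(c \right)} = - \frac{1}{2} + \frac{\frac{1}{6} - 5}{4} = - \frac{1}{2} + \frac{1}{4} \left(- \frac{29}{6}\right) = - \frac{1}{2} - \frac{29}{24} = - \frac{41}{24}$)
$-364 - 184 m{\left(-20 \right)} = -364 - - \frac{943}{3} = -364 + \frac{943}{3} = - \frac{149}{3}$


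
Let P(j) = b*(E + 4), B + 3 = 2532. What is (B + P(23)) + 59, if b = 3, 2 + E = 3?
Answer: 2603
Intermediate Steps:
B = 2529 (B = -3 + 2532 = 2529)
E = 1 (E = -2 + 3 = 1)
P(j) = 15 (P(j) = 3*(1 + 4) = 3*5 = 15)
(B + P(23)) + 59 = (2529 + 15) + 59 = 2544 + 59 = 2603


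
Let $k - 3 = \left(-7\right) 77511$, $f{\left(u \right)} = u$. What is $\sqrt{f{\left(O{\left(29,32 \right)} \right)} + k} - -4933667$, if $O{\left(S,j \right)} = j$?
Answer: $4933667 + i \sqrt{542542} \approx 4.9337 \cdot 10^{6} + 736.57 i$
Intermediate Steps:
$k = -542574$ ($k = 3 - 542577 = -542574$)
$\sqrt{f{\left(O{\left(29,32 \right)} \right)} + k} - -4933667 = \sqrt{32 - 542574} - -4933667 = \sqrt{-542542} + 4933667 = i \sqrt{542542} + 4933667 = 4933667 + i \sqrt{542542}$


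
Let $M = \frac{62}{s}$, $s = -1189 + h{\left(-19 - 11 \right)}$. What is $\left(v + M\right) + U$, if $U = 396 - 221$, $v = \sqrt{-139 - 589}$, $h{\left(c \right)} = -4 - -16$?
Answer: $\frac{205913}{1177} + 2 i \sqrt{182} \approx 174.95 + 26.981 i$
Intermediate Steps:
$h{\left(c \right)} = 12$ ($h{\left(c \right)} = -4 + 16 = 12$)
$v = 2 i \sqrt{182}$ ($v = \sqrt{-728} = 2 i \sqrt{182} \approx 26.981 i$)
$U = 175$ ($U = 396 - 221 = 175$)
$s = -1177$ ($s = -1189 + 12 = -1177$)
$M = - \frac{62}{1177}$ ($M = \frac{62}{-1177} = 62 \left(- \frac{1}{1177}\right) = - \frac{62}{1177} \approx -0.052676$)
$\left(v + M\right) + U = \left(2 i \sqrt{182} - \frac{62}{1177}\right) + 175 = \left(- \frac{62}{1177} + 2 i \sqrt{182}\right) + 175 = \frac{205913}{1177} + 2 i \sqrt{182}$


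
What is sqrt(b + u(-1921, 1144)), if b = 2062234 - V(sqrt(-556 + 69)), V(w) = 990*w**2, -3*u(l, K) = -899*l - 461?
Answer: 3*sqrt(218762) ≈ 1403.2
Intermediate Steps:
u(l, K) = 461/3 + 899*l/3 (u(l, K) = -(-899*l - 461)/3 = -(-461 - 899*l)/3 = 461/3 + 899*l/3)
b = 2544364 (b = 2062234 - 990*(sqrt(-556 + 69))**2 = 2062234 - 990*(sqrt(-487))**2 = 2062234 - 990*(I*sqrt(487))**2 = 2062234 - 990*(-487) = 2062234 - 1*(-482130) = 2062234 + 482130 = 2544364)
sqrt(b + u(-1921, 1144)) = sqrt(2544364 + (461/3 + (899/3)*(-1921))) = sqrt(2544364 + (461/3 - 1726979/3)) = sqrt(2544364 - 575506) = sqrt(1968858) = 3*sqrt(218762)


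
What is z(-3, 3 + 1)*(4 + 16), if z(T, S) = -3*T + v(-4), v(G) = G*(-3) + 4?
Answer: 500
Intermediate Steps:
v(G) = 4 - 3*G (v(G) = -3*G + 4 = 4 - 3*G)
z(T, S) = 16 - 3*T (z(T, S) = -3*T + (4 - 3*(-4)) = -3*T + (4 + 12) = -3*T + 16 = 16 - 3*T)
z(-3, 3 + 1)*(4 + 16) = (16 - 3*(-3))*(4 + 16) = (16 + 9)*20 = 25*20 = 500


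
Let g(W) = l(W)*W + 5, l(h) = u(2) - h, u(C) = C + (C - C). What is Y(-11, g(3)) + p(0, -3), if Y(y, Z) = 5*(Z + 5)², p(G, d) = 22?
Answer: 267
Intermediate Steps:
u(C) = C (u(C) = C + 0 = C)
l(h) = 2 - h
g(W) = 5 + W*(2 - W) (g(W) = (2 - W)*W + 5 = W*(2 - W) + 5 = 5 + W*(2 - W))
Y(y, Z) = 5*(5 + Z)²
Y(-11, g(3)) + p(0, -3) = 5*(5 + (5 - 1*3*(-2 + 3)))² + 22 = 5*(5 + (5 - 1*3*1))² + 22 = 5*(5 + (5 - 3))² + 22 = 5*(5 + 2)² + 22 = 5*7² + 22 = 5*49 + 22 = 245 + 22 = 267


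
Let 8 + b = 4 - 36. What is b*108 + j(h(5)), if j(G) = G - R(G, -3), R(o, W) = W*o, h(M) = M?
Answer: -4300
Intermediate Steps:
b = -40 (b = -8 + (4 - 36) = -8 - 32 = -40)
j(G) = 4*G (j(G) = G - (-3)*G = G + 3*G = 4*G)
b*108 + j(h(5)) = -40*108 + 4*5 = -4320 + 20 = -4300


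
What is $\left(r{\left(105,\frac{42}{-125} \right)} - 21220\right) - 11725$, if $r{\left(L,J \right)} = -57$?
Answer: $-33002$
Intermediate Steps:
$\left(r{\left(105,\frac{42}{-125} \right)} - 21220\right) - 11725 = \left(-57 - 21220\right) - 11725 = -21277 - 11725 = -33002$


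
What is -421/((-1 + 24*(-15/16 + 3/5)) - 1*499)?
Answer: 4210/5081 ≈ 0.82858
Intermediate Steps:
-421/((-1 + 24*(-15/16 + 3/5)) - 1*499) = -421/((-1 + 24*(-15*1/16 + 3*(1/5))) - 499) = -421/((-1 + 24*(-15/16 + 3/5)) - 499) = -421/((-1 + 24*(-27/80)) - 499) = -421/((-1 - 81/10) - 499) = -421/(-91/10 - 499) = -421/(-5081/10) = -421*(-10/5081) = 4210/5081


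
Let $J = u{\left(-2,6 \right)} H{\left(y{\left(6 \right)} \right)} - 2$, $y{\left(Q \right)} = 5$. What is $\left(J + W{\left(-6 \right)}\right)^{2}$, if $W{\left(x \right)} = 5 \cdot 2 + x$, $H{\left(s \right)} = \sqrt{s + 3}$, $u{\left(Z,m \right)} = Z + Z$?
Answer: $132 - 32 \sqrt{2} \approx 86.745$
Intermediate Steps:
$u{\left(Z,m \right)} = 2 Z$
$H{\left(s \right)} = \sqrt{3 + s}$
$W{\left(x \right)} = 10 + x$
$J = -2 - 8 \sqrt{2}$ ($J = 2 \left(-2\right) \sqrt{3 + 5} - 2 = - 4 \sqrt{8} - 2 = - 4 \cdot 2 \sqrt{2} - 2 = - 8 \sqrt{2} - 2 = -2 - 8 \sqrt{2} \approx -13.314$)
$\left(J + W{\left(-6 \right)}\right)^{2} = \left(\left(-2 - 8 \sqrt{2}\right) + \left(10 - 6\right)\right)^{2} = \left(\left(-2 - 8 \sqrt{2}\right) + 4\right)^{2} = \left(2 - 8 \sqrt{2}\right)^{2}$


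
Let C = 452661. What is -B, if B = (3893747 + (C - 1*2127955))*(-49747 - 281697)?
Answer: 735292936132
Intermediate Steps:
B = -735292936132 (B = (3893747 + (452661 - 1*2127955))*(-49747 - 281697) = (3893747 + (452661 - 2127955))*(-331444) = (3893747 - 1675294)*(-331444) = 2218453*(-331444) = -735292936132)
-B = -1*(-735292936132) = 735292936132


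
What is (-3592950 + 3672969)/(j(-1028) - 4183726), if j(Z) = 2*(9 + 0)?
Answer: -80019/4183708 ≈ -0.019126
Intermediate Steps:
j(Z) = 18 (j(Z) = 2*9 = 18)
(-3592950 + 3672969)/(j(-1028) - 4183726) = (-3592950 + 3672969)/(18 - 4183726) = 80019/(-4183708) = 80019*(-1/4183708) = -80019/4183708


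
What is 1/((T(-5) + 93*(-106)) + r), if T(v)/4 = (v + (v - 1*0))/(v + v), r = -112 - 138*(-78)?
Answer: 1/798 ≈ 0.0012531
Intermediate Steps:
r = 10652 (r = -112 + 10764 = 10652)
T(v) = 4 (T(v) = 4*((v + (v - 1*0))/(v + v)) = 4*((v + (v + 0))/((2*v))) = 4*((v + v)*(1/(2*v))) = 4*((2*v)*(1/(2*v))) = 4*1 = 4)
1/((T(-5) + 93*(-106)) + r) = 1/((4 + 93*(-106)) + 10652) = 1/((4 - 9858) + 10652) = 1/(-9854 + 10652) = 1/798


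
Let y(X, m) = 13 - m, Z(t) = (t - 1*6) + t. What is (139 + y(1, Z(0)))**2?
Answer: 24964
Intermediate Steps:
Z(t) = -6 + 2*t (Z(t) = (t - 6) + t = (-6 + t) + t = -6 + 2*t)
(139 + y(1, Z(0)))**2 = (139 + (13 - (-6 + 2*0)))**2 = (139 + (13 - (-6 + 0)))**2 = (139 + (13 - 1*(-6)))**2 = (139 + (13 + 6))**2 = (139 + 19)**2 = 158**2 = 24964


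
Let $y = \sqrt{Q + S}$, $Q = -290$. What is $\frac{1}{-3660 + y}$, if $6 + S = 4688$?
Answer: $- \frac{5}{18294} - \frac{\sqrt{122}}{2231868} \approx -0.00027826$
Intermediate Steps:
$S = 4682$ ($S = -6 + 4688 = 4682$)
$y = 6 \sqrt{122}$ ($y = \sqrt{-290 + 4682} = \sqrt{4392} = 6 \sqrt{122} \approx 66.272$)
$\frac{1}{-3660 + y} = \frac{1}{-3660 + 6 \sqrt{122}}$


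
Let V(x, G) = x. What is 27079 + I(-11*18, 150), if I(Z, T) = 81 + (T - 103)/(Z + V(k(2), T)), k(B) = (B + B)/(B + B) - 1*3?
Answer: 5431953/200 ≈ 27160.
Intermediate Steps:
k(B) = -2 (k(B) = (2*B)/((2*B)) - 3 = (2*B)*(1/(2*B)) - 3 = 1 - 3 = -2)
I(Z, T) = 81 + (-103 + T)/(-2 + Z) (I(Z, T) = 81 + (T - 103)/(Z - 2) = 81 + (-103 + T)/(-2 + Z))
27079 + I(-11*18, 150) = 27079 + (-265 + 150 + 81*(-11*18))/(-2 - 11*18) = 27079 + (-265 + 150 + 81*(-198))/(-2 - 198) = 27079 + (-265 + 150 - 16038)/(-200) = 27079 - 1/200*(-16153) = 27079 + 16153/200 = 5431953/200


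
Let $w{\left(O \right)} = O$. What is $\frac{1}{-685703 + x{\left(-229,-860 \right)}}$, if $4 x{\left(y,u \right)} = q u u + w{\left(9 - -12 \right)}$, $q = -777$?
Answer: $- \frac{4}{577411991} \approx -6.9275 \cdot 10^{-9}$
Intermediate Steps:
$x{\left(y,u \right)} = \frac{21}{4} - \frac{777 u^{2}}{4}$ ($x{\left(y,u \right)} = \frac{- 777 u u + \left(9 - -12\right)}{4} = \frac{- 777 u^{2} + \left(9 + 12\right)}{4} = \frac{- 777 u^{2} + 21}{4} = \frac{21 - 777 u^{2}}{4} = \frac{21}{4} - \frac{777 u^{2}}{4}$)
$\frac{1}{-685703 + x{\left(-229,-860 \right)}} = \frac{1}{-685703 + \left(\frac{21}{4} - \frac{777 \left(-860\right)^{2}}{4}\right)} = \frac{1}{-685703 + \left(\frac{21}{4} - 143667300\right)} = \frac{1}{-685703 - \frac{574669179}{4}} = \frac{1}{- \frac{577411991}{4}} = - \frac{4}{577411991}$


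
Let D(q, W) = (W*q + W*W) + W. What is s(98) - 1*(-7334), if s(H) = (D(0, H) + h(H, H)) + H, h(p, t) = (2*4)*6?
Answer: 17182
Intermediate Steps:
h(p, t) = 48 (h(p, t) = 8*6 = 48)
D(q, W) = W + W**2 + W*q (D(q, W) = (W*q + W**2) + W = (W**2 + W*q) + W = W + W**2 + W*q)
s(H) = 48 + H + H*(1 + H) (s(H) = (H*(1 + H + 0) + 48) + H = (H*(1 + H) + 48) + H = (48 + H*(1 + H)) + H = 48 + H + H*(1 + H))
s(98) - 1*(-7334) = (48 + 98 + 98*(1 + 98)) - 1*(-7334) = (48 + 98 + 98*99) + 7334 = (48 + 98 + 9702) + 7334 = 9848 + 7334 = 17182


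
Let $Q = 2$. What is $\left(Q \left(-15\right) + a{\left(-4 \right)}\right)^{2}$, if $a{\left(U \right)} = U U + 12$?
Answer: $4$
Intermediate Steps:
$a{\left(U \right)} = 12 + U^{2}$ ($a{\left(U \right)} = U^{2} + 12 = 12 + U^{2}$)
$\left(Q \left(-15\right) + a{\left(-4 \right)}\right)^{2} = \left(2 \left(-15\right) + \left(12 + \left(-4\right)^{2}\right)\right)^{2} = \left(-30 + \left(12 + 16\right)\right)^{2} = \left(-30 + 28\right)^{2} = \left(-2\right)^{2} = 4$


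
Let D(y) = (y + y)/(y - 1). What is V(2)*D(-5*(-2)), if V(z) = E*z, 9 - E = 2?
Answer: 280/9 ≈ 31.111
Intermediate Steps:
E = 7 (E = 9 - 1*2 = 9 - 2 = 7)
V(z) = 7*z
D(y) = 2*y/(-1 + y) (D(y) = (2*y)/(-1 + y) = 2*y/(-1 + y))
V(2)*D(-5*(-2)) = (7*2)*(2*(-5*(-2))/(-1 - 5*(-2))) = 14*(2*10/(-1 + 10)) = 14*(2*10/9) = 14*(2*10*(1/9)) = 14*(20/9) = 280/9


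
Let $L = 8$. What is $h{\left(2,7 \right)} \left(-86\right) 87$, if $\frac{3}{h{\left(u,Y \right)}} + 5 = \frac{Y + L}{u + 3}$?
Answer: $11223$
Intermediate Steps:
$h{\left(u,Y \right)} = \frac{3}{-5 + \frac{8 + Y}{3 + u}}$ ($h{\left(u,Y \right)} = \frac{3}{-5 + \frac{Y + 8}{u + 3}} = \frac{3}{-5 + \frac{8 + Y}{3 + u}}$)
$h{\left(2,7 \right)} \left(-86\right) 87 = \frac{3 \left(3 + 2\right)}{-7 + 7 - 10} \left(-86\right) 87 = 3 \frac{1}{-7 + 7 - 10} \cdot 5 \left(-86\right) 87 = 3 \frac{1}{-10} \cdot 5 \left(-86\right) 87 = 3 \left(- \frac{1}{10}\right) 5 \left(-86\right) 87 = \left(- \frac{3}{2}\right) \left(-86\right) 87 = 129 \cdot 87 = 11223$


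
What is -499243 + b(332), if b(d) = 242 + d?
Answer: -498669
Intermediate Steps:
-499243 + b(332) = -499243 + (242 + 332) = -499243 + 574 = -498669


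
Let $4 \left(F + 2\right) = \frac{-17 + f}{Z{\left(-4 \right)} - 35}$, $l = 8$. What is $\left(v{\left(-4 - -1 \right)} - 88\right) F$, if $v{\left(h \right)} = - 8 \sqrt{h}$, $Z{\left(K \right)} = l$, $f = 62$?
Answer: $\frac{638}{3} + \frac{58 i \sqrt{3}}{3} \approx 212.67 + 33.486 i$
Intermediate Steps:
$Z{\left(K \right)} = 8$
$F = - \frac{29}{12}$ ($F = -2 + \frac{\left(-17 + 62\right) \frac{1}{8 - 35}}{4} = -2 + \frac{45 \frac{1}{-27}}{4} = -2 + \frac{45 \left(- \frac{1}{27}\right)}{4} = -2 + \frac{1}{4} \left(- \frac{5}{3}\right) = -2 - \frac{5}{12} = - \frac{29}{12} \approx -2.4167$)
$\left(v{\left(-4 - -1 \right)} - 88\right) F = \left(- 8 \sqrt{-4 - -1} - 88\right) \left(- \frac{29}{12}\right) = \left(- 8 \sqrt{-4 + 1} - 88\right) \left(- \frac{29}{12}\right) = \left(- 8 \sqrt{-3} - 88\right) \left(- \frac{29}{12}\right) = \left(- 8 i \sqrt{3} - 88\right) \left(- \frac{29}{12}\right) = \left(-88 - 8 i \sqrt{3}\right) \left(- \frac{29}{12}\right) = \frac{638}{3} + \frac{58 i \sqrt{3}}{3}$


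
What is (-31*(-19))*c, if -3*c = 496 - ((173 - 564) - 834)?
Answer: -1013669/3 ≈ -3.3789e+5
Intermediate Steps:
c = -1721/3 (c = -(496 - ((173 - 564) - 834))/3 = -(496 - (-391 - 834))/3 = -(496 - 1*(-1225))/3 = -(496 + 1225)/3 = -⅓*1721 = -1721/3 ≈ -573.67)
(-31*(-19))*c = -31*(-19)*(-1721/3) = 589*(-1721/3) = -1013669/3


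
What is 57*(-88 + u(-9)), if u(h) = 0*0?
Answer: -5016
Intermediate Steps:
u(h) = 0
57*(-88 + u(-9)) = 57*(-88 + 0) = 57*(-88) = -5016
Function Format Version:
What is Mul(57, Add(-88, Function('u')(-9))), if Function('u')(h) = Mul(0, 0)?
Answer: -5016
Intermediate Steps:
Function('u')(h) = 0
Mul(57, Add(-88, Function('u')(-9))) = Mul(57, Add(-88, 0)) = Mul(57, -88) = -5016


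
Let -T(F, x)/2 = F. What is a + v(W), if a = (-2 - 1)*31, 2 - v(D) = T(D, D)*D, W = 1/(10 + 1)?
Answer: -11009/121 ≈ -90.984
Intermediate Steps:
T(F, x) = -2*F
W = 1/11 ≈ 0.090909
v(D) = 2 + 2*D**2 (v(D) = 2 - (-2*D)*D = 2 - (-2)*D**2 = 2 + 2*D**2)
a = -93 (a = -3*31 = -93)
a + v(W) = -93 + (2 + 2*(1/11)**2) = -93 + (2 + 2*(1/121)) = -93 + (2 + 2/121) = -93 + 244/121 = -11009/121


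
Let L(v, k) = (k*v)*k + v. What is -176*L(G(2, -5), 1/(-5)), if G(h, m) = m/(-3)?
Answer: -4576/15 ≈ -305.07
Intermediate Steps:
G(h, m) = -m/3 (G(h, m) = m*(-⅓) = -m/3)
L(v, k) = v + v*k² (L(v, k) = v*k² + v = v + v*k²)
-176*L(G(2, -5), 1/(-5)) = -176*(-⅓*(-5))*(1 + (1/(-5))²) = -880*(1 + (-⅕)²)/3 = -880*(1 + 1/25)/3 = -880*26/(3*25) = -176*26/15 = -4576/15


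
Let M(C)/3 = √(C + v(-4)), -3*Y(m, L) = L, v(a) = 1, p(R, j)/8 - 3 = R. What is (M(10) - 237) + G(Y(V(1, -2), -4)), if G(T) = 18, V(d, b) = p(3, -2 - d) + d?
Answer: -219 + 3*√11 ≈ -209.05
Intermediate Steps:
p(R, j) = 24 + 8*R
V(d, b) = 48 + d (V(d, b) = (24 + 8*3) + d = (24 + 24) + d = 48 + d)
Y(m, L) = -L/3
M(C) = 3*√(1 + C) (M(C) = 3*√(C + 1) = 3*√(1 + C))
(M(10) - 237) + G(Y(V(1, -2), -4)) = (3*√(1 + 10) - 237) + 18 = (3*√11 - 237) + 18 = (-237 + 3*√11) + 18 = -219 + 3*√11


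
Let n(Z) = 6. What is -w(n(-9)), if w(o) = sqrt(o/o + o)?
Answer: -sqrt(7) ≈ -2.6458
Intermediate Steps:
w(o) = sqrt(1 + o)
-w(n(-9)) = -sqrt(1 + 6) = -sqrt(7)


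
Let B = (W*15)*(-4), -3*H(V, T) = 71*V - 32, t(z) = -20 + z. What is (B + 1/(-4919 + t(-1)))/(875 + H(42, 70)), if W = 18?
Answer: 16005603/1605500 ≈ 9.9692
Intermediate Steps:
H(V, T) = 32/3 - 71*V/3 (H(V, T) = -(71*V - 32)/3 = -(-32 + 71*V)/3 = 32/3 - 71*V/3)
B = -1080 (B = (18*15)*(-4) = 270*(-4) = -1080)
(B + 1/(-4919 + t(-1)))/(875 + H(42, 70)) = (-1080 + 1/(-4919 + (-20 - 1)))/(875 + (32/3 - 71/3*42)) = (-1080 + 1/(-4919 - 21))/(875 + (32/3 - 994)) = (-1080 + 1/(-4940))/(875 - 2950/3) = (-1080 - 1/4940)/(-325/3) = -5335201/4940*(-3/325) = 16005603/1605500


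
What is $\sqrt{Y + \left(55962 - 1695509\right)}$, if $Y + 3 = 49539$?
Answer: $i \sqrt{1590011} \approx 1261.0 i$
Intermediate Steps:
$Y = 49536$ ($Y = -3 + 49539 = 49536$)
$\sqrt{Y + \left(55962 - 1695509\right)} = \sqrt{49536 + \left(55962 - 1695509\right)} = \sqrt{49536 - 1639547} = \sqrt{-1590011} = i \sqrt{1590011}$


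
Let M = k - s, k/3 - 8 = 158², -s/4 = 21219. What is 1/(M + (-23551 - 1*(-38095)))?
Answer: 1/174336 ≈ 5.7361e-6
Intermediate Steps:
s = -84876 (s = -4*21219 = -84876)
k = 74916 (k = 24 + 3*158² = 24 + 3*24964 = 24 + 74892 = 74916)
M = 159792 (M = 74916 - 1*(-84876) = 74916 + 84876 = 159792)
1/(M + (-23551 - 1*(-38095))) = 1/(159792 + (-23551 - 1*(-38095))) = 1/(159792 + (-23551 + 38095)) = 1/(159792 + 14544) = 1/174336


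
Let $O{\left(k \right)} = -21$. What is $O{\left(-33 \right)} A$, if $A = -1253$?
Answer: $26313$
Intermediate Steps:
$O{\left(-33 \right)} A = \left(-21\right) \left(-1253\right) = 26313$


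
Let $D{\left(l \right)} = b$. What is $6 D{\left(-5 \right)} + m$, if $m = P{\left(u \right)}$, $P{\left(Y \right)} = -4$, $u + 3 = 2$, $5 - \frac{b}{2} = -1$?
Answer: $68$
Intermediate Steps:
$b = 12$ ($b = 10 - -2 = 10 + 2 = 12$)
$u = -1$ ($u = -3 + 2 = -1$)
$D{\left(l \right)} = 12$
$m = -4$
$6 D{\left(-5 \right)} + m = 6 \cdot 12 - 4 = 72 - 4 = 68$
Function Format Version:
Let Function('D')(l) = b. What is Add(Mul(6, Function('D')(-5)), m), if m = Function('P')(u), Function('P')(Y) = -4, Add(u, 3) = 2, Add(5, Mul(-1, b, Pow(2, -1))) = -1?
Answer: 68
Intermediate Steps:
b = 12 (b = Add(10, Mul(-2, -1)) = Add(10, 2) = 12)
u = -1 (u = Add(-3, 2) = -1)
Function('D')(l) = 12
m = -4
Add(Mul(6, Function('D')(-5)), m) = Add(Mul(6, 12), -4) = Add(72, -4) = 68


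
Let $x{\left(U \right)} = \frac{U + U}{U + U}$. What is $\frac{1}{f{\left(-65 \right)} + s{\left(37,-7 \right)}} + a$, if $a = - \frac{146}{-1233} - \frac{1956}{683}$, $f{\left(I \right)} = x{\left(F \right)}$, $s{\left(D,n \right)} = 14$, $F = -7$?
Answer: $- \frac{11279437}{4210695} \approx -2.6788$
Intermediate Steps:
$x{\left(U \right)} = 1$ ($x{\left(U \right)} = \frac{2 U}{2 U} = 2 U \frac{1}{2 U} = 1$)
$f{\left(I \right)} = 1$
$a = - \frac{2312030}{842139}$ ($a = \left(-146\right) \left(- \frac{1}{1233}\right) - \frac{1956}{683} = \frac{146}{1233} - \frac{1956}{683} = - \frac{2312030}{842139} \approx -2.7454$)
$\frac{1}{f{\left(-65 \right)} + s{\left(37,-7 \right)}} + a = \frac{1}{1 + 14} - \frac{2312030}{842139} = \frac{1}{15} - \frac{2312030}{842139} = - \frac{11279437}{4210695}$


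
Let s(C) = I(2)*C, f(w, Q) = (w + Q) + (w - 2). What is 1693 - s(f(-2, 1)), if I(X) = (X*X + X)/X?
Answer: 1708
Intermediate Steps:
f(w, Q) = -2 + Q + 2*w (f(w, Q) = (Q + w) + (-2 + w) = -2 + Q + 2*w)
I(X) = (X + X**2)/X (I(X) = (X**2 + X)/X = (X + X**2)/X)
s(C) = 3*C (s(C) = (1 + 2)*C = 3*C)
1693 - s(f(-2, 1)) = 1693 - 3*(-2 + 1 + 2*(-2)) = 1693 - 3*(-2 + 1 - 4) = 1693 - 3*(-5) = 1693 - 1*(-15) = 1693 + 15 = 1708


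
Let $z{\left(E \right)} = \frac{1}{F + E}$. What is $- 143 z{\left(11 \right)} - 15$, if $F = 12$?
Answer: $- \frac{488}{23} \approx -21.217$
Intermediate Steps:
$z{\left(E \right)} = \frac{1}{12 + E}$
$- 143 z{\left(11 \right)} - 15 = - \frac{143}{12 + 11} - 15 = - \frac{143}{23} - 15 = - \frac{488}{23}$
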